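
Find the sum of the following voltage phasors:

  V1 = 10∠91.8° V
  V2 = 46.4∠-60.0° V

Step 1 — Convert each phasor to rectangular form:
  V1 = 10·(cos(91.8°) + j·sin(91.8°)) = -0.3141 + j9.995 V
  V2 = 46.4·(cos(-60.0°) + j·sin(-60.0°)) = 23.2 - j40.18 V
Step 2 — Sum components: V_total = 22.89 - j30.19 V.
Step 3 — Convert to polar: |V_total| = 37.88 V, ∠V_total = -52.8°.

V_total = 37.88∠-52.8° V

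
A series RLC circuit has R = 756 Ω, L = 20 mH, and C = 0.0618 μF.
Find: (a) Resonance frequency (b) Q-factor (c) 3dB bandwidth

Step 1 — Resonance: ω₀ = 1/√(LC) = 1/√(0.02·6.18e-08) = 2.844e+04 rad/s.
Step 2 — f₀ = ω₀/(2π) = 4527 Hz.
Step 3 — Series Q: Q = ω₀L/R = 2.844e+04·0.02/756 = 0.7525.
Step 4 — Bandwidth: Δω = ω₀/Q = 3.78e+04 rad/s; BW = Δω/(2π) = 6016 Hz.

(a) f₀ = 4527 Hz  (b) Q = 0.7525  (c) BW = 6016 Hz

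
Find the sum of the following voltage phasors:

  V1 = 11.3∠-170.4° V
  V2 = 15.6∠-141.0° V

Step 1 — Convert each phasor to rectangular form:
  V1 = 11.3·(cos(-170.4°) + j·sin(-170.4°)) = -11.14 - j1.884 V
  V2 = 15.6·(cos(-141.0°) + j·sin(-141.0°)) = -12.12 - j9.817 V
Step 2 — Sum components: V_total = -23.27 - j11.7 V.
Step 3 — Convert to polar: |V_total| = 26.04 V, ∠V_total = -153.3°.

V_total = 26.04∠-153.3° V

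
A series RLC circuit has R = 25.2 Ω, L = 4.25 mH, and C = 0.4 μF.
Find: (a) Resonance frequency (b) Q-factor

Step 1 — Resonance condition Im(Z)=0 gives ω₀ = 1/√(LC).
Step 2 — ω₀ = 1/√(0.00425·4e-07) = 2.425e+04 rad/s.
Step 3 — f₀ = ω₀/(2π) = 3860 Hz.
Step 4 — Series Q: Q = ω₀L/R = 2.425e+04·0.00425/25.2 = 4.09.

(a) f₀ = 3860 Hz  (b) Q = 4.09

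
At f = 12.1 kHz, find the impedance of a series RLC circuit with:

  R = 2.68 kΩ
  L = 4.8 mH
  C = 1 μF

Step 1 — Angular frequency: ω = 2π·f = 2π·1.21e+04 = 7.603e+04 rad/s.
Step 2 — Component impedances:
  R: Z = R = 2680 Ω
  L: Z = jωL = j·7.603e+04·0.0048 = 0 + j364.9 Ω
  C: Z = 1/(jωC) = -j/(ω·C) = 0 - j13.15 Ω
Step 3 — Series combination: Z_total = R + L + C = 2680 + j351.8 Ω = 2703∠7.5° Ω.

Z = 2680 + j351.8 Ω = 2703∠7.5° Ω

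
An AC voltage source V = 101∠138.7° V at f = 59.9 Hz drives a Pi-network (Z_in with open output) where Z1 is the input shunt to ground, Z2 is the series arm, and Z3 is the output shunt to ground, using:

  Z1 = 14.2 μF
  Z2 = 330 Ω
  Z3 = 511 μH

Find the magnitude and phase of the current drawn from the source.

Step 1 — Angular frequency: ω = 2π·f = 2π·59.9 = 376.4 rad/s.
Step 2 — Component impedances:
  Z1: Z = 1/(jωC) = -j/(ω·C) = 0 - j187.1 Ω
  Z2: Z = R = 330 Ω
  Z3: Z = jωL = j·376.4·0.000511 = 0 + j0.1923 Ω
Step 3 — With open output, the series arm Z2 and the output shunt Z3 appear in series to ground: Z2 + Z3 = 330 + j0.1923 Ω.
Step 4 — Parallel with input shunt Z1: Z_in = Z1 || (Z2 + Z3) = 80.32 - j141.6 Ω = 162.8∠-60.4° Ω.
Step 5 — Source phasor: V = 101∠138.7° V = -75.88 + j66.66 V.
Step 6 — Ohm's law: I = V / Z_total = (-75.88 + j66.66) / (80.32 - j141.6) = -0.5861 - j0.2034 A.
Step 7 — Convert to polar: |I| = 0.6204 A, ∠I = -160.9°.

I = 0.6204∠-160.9° A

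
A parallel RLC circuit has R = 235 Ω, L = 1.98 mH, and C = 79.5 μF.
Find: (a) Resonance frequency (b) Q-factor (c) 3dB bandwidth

Step 1 — Resonance: ω₀ = 1/√(LC) = 1/√(0.00198·7.95e-05) = 2520 rad/s.
Step 2 — f₀ = ω₀/(2π) = 401.1 Hz.
Step 3 — Parallel Q: Q = R/(ω₀L) = 235/(2520·0.00198) = 47.09.
Step 4 — Bandwidth: Δω = ω₀/Q = 53.53 rad/s; BW = Δω/(2π) = 8.519 Hz.

(a) f₀ = 401.1 Hz  (b) Q = 47.09  (c) BW = 8.519 Hz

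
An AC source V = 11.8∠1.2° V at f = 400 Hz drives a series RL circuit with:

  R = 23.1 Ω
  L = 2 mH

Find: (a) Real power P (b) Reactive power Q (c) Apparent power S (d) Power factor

Step 1 — Angular frequency: ω = 2π·f = 2π·400 = 2513 rad/s.
Step 2 — Component impedances:
  R: Z = R = 23.1 Ω
  L: Z = jωL = j·2513·0.002 = 0 + j5.027 Ω
Step 3 — Series combination: Z_total = R + L = 23.1 + j5.027 Ω = 23.64∠12.3° Ω.
Step 4 — Source phasor: V = 11.8∠1.2° V = 11.8 + j0.2471 V.
Step 5 — Current: I = V / Z = 0.4898 - j0.09589 A = 0.4991∠-11.1° A.
Step 6 — Complex power: S = V·I* = 5.755 + j1.252 VA.
Step 7 — Real power: P = Re(S) = 5.755 W.
Step 8 — Reactive power: Q = Im(S) = 1.252 VAR.
Step 9 — Apparent power: |S| = 5.89 VA.
Step 10 — Power factor: PF = P/|S| = 0.9771 (lagging).

(a) P = 5.755 W  (b) Q = 1.252 VAR  (c) S = 5.89 VA  (d) PF = 0.9771 (lagging)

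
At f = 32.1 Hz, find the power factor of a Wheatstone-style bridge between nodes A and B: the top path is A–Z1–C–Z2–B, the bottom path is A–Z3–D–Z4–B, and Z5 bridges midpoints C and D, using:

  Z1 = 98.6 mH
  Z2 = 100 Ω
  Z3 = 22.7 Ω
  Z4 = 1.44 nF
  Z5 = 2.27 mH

Step 1 — Angular frequency: ω = 2π·f = 2π·32.1 = 201.7 rad/s.
Step 2 — Component impedances:
  Z1: Z = jωL = j·201.7·0.0986 = 0 + j19.89 Ω
  Z2: Z = R = 100 Ω
  Z3: Z = R = 22.7 Ω
  Z4: Z = 1/(jωC) = -j/(ω·C) = 0 - j3.443e+06 Ω
  Z5: Z = jωL = j·201.7·0.00227 = 0 + j0.4578 Ω
Step 3 — Bridge requires nodal analysis (the Z5 bridge couples midpoints C and D, so the two paths cannot be reduced to a simple series/parallel combination). Setting node B to ground and injecting 1 A at node A, the 3-node admittance system at A, C, D solves to V_A = Z_AB = 109.7 + j11.22 Ω = 110.2∠5.8° Ω.
Step 4 — Power factor: PF = cos(φ) = Re(Z)/|Z| = 109.66/110.23 = 0.9948.
Step 5 — Type: Im(Z) = 11.22 ⇒ lagging (phase φ = 5.8°).

PF = 0.9948 (lagging, φ = 5.8°)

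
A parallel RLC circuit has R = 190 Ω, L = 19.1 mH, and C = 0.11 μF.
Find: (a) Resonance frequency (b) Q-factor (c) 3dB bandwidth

Step 1 — Resonance: ω₀ = 1/√(LC) = 1/√(0.0191·1.1e-07) = 2.182e+04 rad/s.
Step 2 — f₀ = ω₀/(2π) = 3472 Hz.
Step 3 — Parallel Q: Q = R/(ω₀L) = 190/(2.182e+04·0.0191) = 0.456.
Step 4 — Bandwidth: Δω = ω₀/Q = 4.785e+04 rad/s; BW = Δω/(2π) = 7615 Hz.

(a) f₀ = 3472 Hz  (b) Q = 0.456  (c) BW = 7615 Hz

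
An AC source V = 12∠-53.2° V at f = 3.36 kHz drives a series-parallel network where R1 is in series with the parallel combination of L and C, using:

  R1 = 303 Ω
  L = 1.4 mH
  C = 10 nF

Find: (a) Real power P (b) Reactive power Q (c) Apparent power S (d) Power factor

Step 1 — Angular frequency: ω = 2π·f = 2π·3360 = 2.111e+04 rad/s.
Step 2 — Component impedances:
  R1: Z = R = 303 Ω
  L: Z = jωL = j·2.111e+04·0.0014 = 0 + j29.56 Ω
  C: Z = 1/(jωC) = -j/(ω·C) = 0 - j4737 Ω
Step 3 — Parallel branch: L || C = 1/(1/L + 1/C) = 0 + j29.74 Ω.
Step 4 — Series with R1: Z_total = R1 + (L || C) = 303 + j29.74 Ω = 304.5∠5.6° Ω.
Step 5 — Source phasor: V = 12∠-53.2° V = 7.188 - j9.609 V.
Step 6 — Current: I = V / Z = 0.02041 - j0.03372 A = 0.03941∠-58.8° A.
Step 7 — Complex power: S = V·I* = 0.4707 + j0.0462 VA.
Step 8 — Real power: P = Re(S) = 0.4707 W.
Step 9 — Reactive power: Q = Im(S) = 0.0462 VAR.
Step 10 — Apparent power: |S| = 0.473 VA.
Step 11 — Power factor: PF = P/|S| = 0.9952 (lagging).

(a) P = 0.4707 W  (b) Q = 0.0462 VAR  (c) S = 0.473 VA  (d) PF = 0.9952 (lagging)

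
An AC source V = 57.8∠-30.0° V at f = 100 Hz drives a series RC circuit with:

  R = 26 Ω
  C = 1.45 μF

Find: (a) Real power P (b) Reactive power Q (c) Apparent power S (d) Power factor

Step 1 — Angular frequency: ω = 2π·f = 2π·100 = 628.3 rad/s.
Step 2 — Component impedances:
  R: Z = R = 26 Ω
  C: Z = 1/(jωC) = -j/(ω·C) = 0 - j1098 Ω
Step 3 — Series combination: Z_total = R + C = 26 - j1098 Ω = 1098∠-88.6° Ω.
Step 4 — Source phasor: V = 57.8∠-30.0° V = 50.06 - j28.9 V.
Step 5 — Current: I = V / Z = 0.02739 + j0.04496 A = 0.05264∠58.6° A.
Step 6 — Complex power: S = V·I* = 0.07206 - j3.042 VA.
Step 7 — Real power: P = Re(S) = 0.07206 W.
Step 8 — Reactive power: Q = Im(S) = -3.042 VAR.
Step 9 — Apparent power: |S| = 3.043 VA.
Step 10 — Power factor: PF = P/|S| = 0.02368 (leading).

(a) P = 0.07206 W  (b) Q = -3.042 VAR  (c) S = 3.043 VA  (d) PF = 0.02368 (leading)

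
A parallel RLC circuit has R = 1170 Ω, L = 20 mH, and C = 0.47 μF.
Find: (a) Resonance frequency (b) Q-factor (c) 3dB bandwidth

Step 1 — Resonance: ω₀ = 1/√(LC) = 1/√(0.02·4.7e-07) = 1.031e+04 rad/s.
Step 2 — f₀ = ω₀/(2π) = 1642 Hz.
Step 3 — Parallel Q: Q = R/(ω₀L) = 1170/(1.031e+04·0.02) = 5.672.
Step 4 — Bandwidth: Δω = ω₀/Q = 1819 rad/s; BW = Δω/(2π) = 289.4 Hz.

(a) f₀ = 1642 Hz  (b) Q = 5.672  (c) BW = 289.4 Hz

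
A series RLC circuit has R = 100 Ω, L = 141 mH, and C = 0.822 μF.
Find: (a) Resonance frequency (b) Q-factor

Step 1 — Resonance condition Im(Z)=0 gives ω₀ = 1/√(LC).
Step 2 — ω₀ = 1/√(0.141·8.22e-07) = 2937 rad/s.
Step 3 — f₀ = ω₀/(2π) = 467.5 Hz.
Step 4 — Series Q: Q = ω₀L/R = 2937·0.141/100 = 4.142.

(a) f₀ = 467.5 Hz  (b) Q = 4.142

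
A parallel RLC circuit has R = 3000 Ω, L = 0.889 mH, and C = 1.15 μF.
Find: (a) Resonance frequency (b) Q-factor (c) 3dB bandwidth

Step 1 — Resonance: ω₀ = 1/√(LC) = 1/√(0.000889·1.15e-06) = 3.128e+04 rad/s.
Step 2 — f₀ = ω₀/(2π) = 4978 Hz.
Step 3 — Parallel Q: Q = R/(ω₀L) = 3000/(3.128e+04·0.000889) = 107.9.
Step 4 — Bandwidth: Δω = ω₀/Q = 289.9 rad/s; BW = Δω/(2π) = 46.13 Hz.

(a) f₀ = 4978 Hz  (b) Q = 107.9  (c) BW = 46.13 Hz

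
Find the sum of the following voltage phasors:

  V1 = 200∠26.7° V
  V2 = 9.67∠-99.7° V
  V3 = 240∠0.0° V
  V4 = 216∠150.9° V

Step 1 — Convert each phasor to rectangular form:
  V1 = 200·(cos(26.7°) + j·sin(26.7°)) = 178.7 + j89.86 V
  V2 = 9.67·(cos(-99.7°) + j·sin(-99.7°)) = -1.629 - j9.532 V
  V3 = 240·(cos(0.0°) + j·sin(0.0°)) = 240 V
  V4 = 216·(cos(150.9°) + j·sin(150.9°)) = -188.7 + j105 V
Step 2 — Sum components: V_total = 228.3 + j185.4 V.
Step 3 — Convert to polar: |V_total| = 294.1 V, ∠V_total = 39.1°.

V_total = 294.1∠39.1° V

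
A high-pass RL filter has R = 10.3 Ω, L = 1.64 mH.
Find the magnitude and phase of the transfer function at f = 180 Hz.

Step 1 — Angular frequency: ω = 2π·180 = 1131 rad/s.
Step 2 — Transfer function: H(jω) = jωL/(R + jωL).
Step 3 — Numerator jωL = j·1.855; denominator R + jωL = 10.3 + j1.855.
Step 4 — H = 0.03141 + j0.1744.
Step 5 — Magnitude: |H| = 0.1772 (-15.0 dB); phase: φ = 79.8°.

|H| = 0.1772 (-15.0 dB), φ = 79.8°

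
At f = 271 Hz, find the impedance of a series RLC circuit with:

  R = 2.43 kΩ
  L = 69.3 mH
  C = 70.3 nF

Step 1 — Angular frequency: ω = 2π·f = 2π·271 = 1703 rad/s.
Step 2 — Component impedances:
  R: Z = R = 2430 Ω
  L: Z = jωL = j·1703·0.0693 = 0 + j118 Ω
  C: Z = 1/(jωC) = -j/(ω·C) = 0 - j8354 Ω
Step 3 — Series combination: Z_total = R + L + C = 2430 - j8236 Ω = 8587∠-73.6° Ω.

Z = 2430 - j8236 Ω = 8587∠-73.6° Ω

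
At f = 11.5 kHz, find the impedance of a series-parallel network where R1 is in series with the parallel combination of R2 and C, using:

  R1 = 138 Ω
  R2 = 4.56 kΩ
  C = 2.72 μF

Step 1 — Angular frequency: ω = 2π·f = 2π·1.15e+04 = 7.226e+04 rad/s.
Step 2 — Component impedances:
  R1: Z = R = 138 Ω
  R2: Z = R = 4560 Ω
  C: Z = 1/(jωC) = -j/(ω·C) = 0 - j5.088 Ω
Step 3 — Parallel branch: R2 || C = 1/(1/R2 + 1/C) = 0.005677 - j5.088 Ω.
Step 4 — Series with R1: Z_total = R1 + (R2 || C) = 138 - j5.088 Ω = 138.1∠-2.1° Ω.

Z = 138 - j5.088 Ω = 138.1∠-2.1° Ω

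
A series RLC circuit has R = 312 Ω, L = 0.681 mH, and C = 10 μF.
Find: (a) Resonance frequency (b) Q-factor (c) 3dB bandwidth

Step 1 — Resonance condition Im(Z)=0 gives ω₀ = 1/√(LC).
Step 2 — ω₀ = 1/√(0.000681·1e-05) = 1.212e+04 rad/s.
Step 3 — f₀ = ω₀/(2π) = 1929 Hz.
Step 4 — Series Q: Q = ω₀L/R = 1.212e+04·0.000681/312 = 0.02645.
Step 5 — 3dB bandwidth: Δω = ω₀/Q = 4.581e+05 rad/s; BW = Δω/(2π) = 7.292e+04 Hz.

(a) f₀ = 1929 Hz  (b) Q = 0.02645  (c) BW = 7.292e+04 Hz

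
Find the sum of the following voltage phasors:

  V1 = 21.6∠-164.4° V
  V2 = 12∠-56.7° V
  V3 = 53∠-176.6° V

Step 1 — Convert each phasor to rectangular form:
  V1 = 21.6·(cos(-164.4°) + j·sin(-164.4°)) = -20.8 - j5.809 V
  V2 = 12·(cos(-56.7°) + j·sin(-56.7°)) = 6.588 - j10.03 V
  V3 = 53·(cos(-176.6°) + j·sin(-176.6°)) = -52.91 - j3.143 V
Step 2 — Sum components: V_total = -67.12 - j18.98 V.
Step 3 — Convert to polar: |V_total| = 69.76 V, ∠V_total = -164.2°.

V_total = 69.76∠-164.2° V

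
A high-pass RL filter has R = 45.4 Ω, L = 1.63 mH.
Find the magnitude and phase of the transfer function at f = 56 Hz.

Step 1 — Angular frequency: ω = 2π·56 = 351.9 rad/s.
Step 2 — Transfer function: H(jω) = jωL/(R + jωL).
Step 3 — Numerator jωL = j·0.5735; denominator R + jωL = 45.4 + j0.5735.
Step 4 — H = 0.0001596 + j0.01263.
Step 5 — Magnitude: |H| = 0.01263 (-38.0 dB); phase: φ = 89.3°.

|H| = 0.01263 (-38.0 dB), φ = 89.3°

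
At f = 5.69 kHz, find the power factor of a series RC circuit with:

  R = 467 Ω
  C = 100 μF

Step 1 — Angular frequency: ω = 2π·f = 2π·5690 = 3.575e+04 rad/s.
Step 2 — Component impedances:
  R: Z = R = 467 Ω
  C: Z = 1/(jωC) = -j/(ω·C) = 0 - j0.2797 Ω
Step 3 — Series combination: Z_total = R + C = 467 - j0.2797 Ω = 467∠-0.0° Ω.
Step 4 — Power factor: PF = cos(φ) = Re(Z)/|Z| = 467/467 = 1.
Step 5 — Type: Im(Z) = -0.2797 ⇒ leading (phase φ = -0.0°).

PF = 1 (leading, φ = -0.0°)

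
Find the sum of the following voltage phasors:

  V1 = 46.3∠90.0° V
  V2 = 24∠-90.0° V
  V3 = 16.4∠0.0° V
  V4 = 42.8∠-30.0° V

Step 1 — Convert each phasor to rectangular form:
  V1 = 46.3·(cos(90.0°) + j·sin(90.0°)) = 0 + j46.3 V
  V2 = 24·(cos(-90.0°) + j·sin(-90.0°)) = 0 - j24 V
  V3 = 16.4·(cos(0.0°) + j·sin(0.0°)) = 16.4 V
  V4 = 42.8·(cos(-30.0°) + j·sin(-30.0°)) = 37.07 - j21.4 V
Step 2 — Sum components: V_total = 53.47 + j0.9 V.
Step 3 — Convert to polar: |V_total| = 53.47 V, ∠V_total = 1.0°.

V_total = 53.47∠1.0° V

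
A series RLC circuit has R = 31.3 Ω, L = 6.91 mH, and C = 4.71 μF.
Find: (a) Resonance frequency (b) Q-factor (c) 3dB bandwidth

Step 1 — Resonance: ω₀ = 1/√(LC) = 1/√(0.00691·4.71e-06) = 5543 rad/s.
Step 2 — f₀ = ω₀/(2π) = 882.2 Hz.
Step 3 — Series Q: Q = ω₀L/R = 5543·0.00691/31.3 = 1.224.
Step 4 — Bandwidth: Δω = ω₀/Q = 4530 rad/s; BW = Δω/(2π) = 720.9 Hz.

(a) f₀ = 882.2 Hz  (b) Q = 1.224  (c) BW = 720.9 Hz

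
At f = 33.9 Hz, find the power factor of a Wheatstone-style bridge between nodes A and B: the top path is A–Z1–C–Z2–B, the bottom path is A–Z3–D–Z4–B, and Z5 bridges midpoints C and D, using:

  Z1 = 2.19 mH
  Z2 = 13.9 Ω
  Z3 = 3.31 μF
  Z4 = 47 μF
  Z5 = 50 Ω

Step 1 — Angular frequency: ω = 2π·f = 2π·33.9 = 213 rad/s.
Step 2 — Component impedances:
  Z1: Z = jωL = j·213·0.00219 = 0 + j0.4665 Ω
  Z2: Z = R = 13.9 Ω
  Z3: Z = 1/(jωC) = -j/(ω·C) = 0 - j1418 Ω
  Z4: Z = 1/(jωC) = -j/(ω·C) = 0 - j99.89 Ω
  Z5: Z = R = 50 Ω
Step 3 — Bridge requires nodal analysis (the Z5 bridge couples midpoints C and D, so the two paths cannot be reduced to a simple series/parallel combination). Setting node B to ground and injecting 1 A at node A, the 3-node admittance system at A, C, D solves to V_A = Z_AB = 13.05 - j0.8933 Ω = 13.08∠-3.9° Ω.
Step 4 — Power factor: PF = cos(φ) = Re(Z)/|Z| = 13.05/13.08 = 0.9977.
Step 5 — Type: Im(Z) = -0.8933 ⇒ leading (phase φ = -3.9°).

PF = 0.9977 (leading, φ = -3.9°)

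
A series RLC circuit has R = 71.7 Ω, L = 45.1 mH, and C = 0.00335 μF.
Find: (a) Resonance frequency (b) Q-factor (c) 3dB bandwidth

Step 1 — Resonance condition Im(Z)=0 gives ω₀ = 1/√(LC).
Step 2 — ω₀ = 1/√(0.0451·3.35e-09) = 8.136e+04 rad/s.
Step 3 — f₀ = ω₀/(2π) = 1.295e+04 Hz.
Step 4 — Series Q: Q = ω₀L/R = 8.136e+04·0.0451/71.7 = 51.17.
Step 5 — 3dB bandwidth: Δω = ω₀/Q = 1590 rad/s; BW = Δω/(2π) = 253 Hz.

(a) f₀ = 1.295e+04 Hz  (b) Q = 51.17  (c) BW = 253 Hz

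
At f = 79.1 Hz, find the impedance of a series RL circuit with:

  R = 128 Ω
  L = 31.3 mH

Step 1 — Angular frequency: ω = 2π·f = 2π·79.1 = 497 rad/s.
Step 2 — Component impedances:
  R: Z = R = 128 Ω
  L: Z = jωL = j·497·0.0313 = 0 + j15.56 Ω
Step 3 — Series combination: Z_total = R + L = 128 + j15.56 Ω = 128.9∠6.9° Ω.

Z = 128 + j15.56 Ω = 128.9∠6.9° Ω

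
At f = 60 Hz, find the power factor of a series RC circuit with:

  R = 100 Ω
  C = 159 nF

Step 1 — Angular frequency: ω = 2π·f = 2π·60 = 377 rad/s.
Step 2 — Component impedances:
  R: Z = R = 100 Ω
  C: Z = 1/(jωC) = -j/(ω·C) = 0 - j1.668e+04 Ω
Step 3 — Series combination: Z_total = R + C = 100 - j1.668e+04 Ω = 1.668e+04∠-89.7° Ω.
Step 4 — Power factor: PF = cos(φ) = Re(Z)/|Z| = 100/16683 = 0.005994.
Step 5 — Type: Im(Z) = -1.668e+04 ⇒ leading (phase φ = -89.7°).

PF = 0.005994 (leading, φ = -89.7°)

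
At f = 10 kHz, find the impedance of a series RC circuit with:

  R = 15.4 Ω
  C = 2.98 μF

Step 1 — Angular frequency: ω = 2π·f = 2π·1e+04 = 6.283e+04 rad/s.
Step 2 — Component impedances:
  R: Z = R = 15.4 Ω
  C: Z = 1/(jωC) = -j/(ω·C) = 0 - j5.341 Ω
Step 3 — Series combination: Z_total = R + C = 15.4 - j5.341 Ω = 16.3∠-19.1° Ω.

Z = 15.4 - j5.341 Ω = 16.3∠-19.1° Ω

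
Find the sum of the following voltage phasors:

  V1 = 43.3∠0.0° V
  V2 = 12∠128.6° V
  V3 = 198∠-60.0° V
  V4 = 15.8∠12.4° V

Step 1 — Convert each phasor to rectangular form:
  V1 = 43.3·(cos(0.0°) + j·sin(0.0°)) = 43.3 V
  V2 = 12·(cos(128.6°) + j·sin(128.6°)) = -7.487 + j9.378 V
  V3 = 198·(cos(-60.0°) + j·sin(-60.0°)) = 99 - j171.5 V
  V4 = 15.8·(cos(12.4°) + j·sin(12.4°)) = 15.43 + j3.393 V
Step 2 — Sum components: V_total = 150.2 - j158.7 V.
Step 3 — Convert to polar: |V_total| = 218.5 V, ∠V_total = -46.6°.

V_total = 218.5∠-46.6° V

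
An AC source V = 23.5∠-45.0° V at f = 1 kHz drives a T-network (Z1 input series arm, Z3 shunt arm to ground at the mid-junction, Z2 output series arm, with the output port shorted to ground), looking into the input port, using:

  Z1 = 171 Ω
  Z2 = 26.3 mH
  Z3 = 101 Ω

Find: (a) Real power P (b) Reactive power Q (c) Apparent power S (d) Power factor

Step 1 — Angular frequency: ω = 2π·f = 2π·1000 = 6283 rad/s.
Step 2 — Component impedances:
  Z1: Z = R = 171 Ω
  Z2: Z = jωL = j·6283·0.0263 = 0 + j165.2 Ω
  Z3: Z = R = 101 Ω
Step 3 — With the output port shorted to ground, the output series arm Z2 runs from the junction to ground; the shunt arm Z3 also runs from the junction to ground. They appear in parallel: Z3 || Z2 = 73.53 + j44.94 Ω.
Step 4 — Series with input arm Z1: Z_in = Z1 + (Z3 || Z2) = 244.5 + j44.94 Ω = 248.6∠10.4° Ω.
Step 5 — Source phasor: V = 23.5∠-45.0° V = 16.62 - j16.62 V.
Step 6 — Current: I = V / Z = 0.05365 - j0.07782 A = 0.09452∠-55.4° A.
Step 7 — Complex power: S = V·I* = 2.185 + j0.4015 VA.
Step 8 — Real power: P = Re(S) = 2.185 W.
Step 9 — Reactive power: Q = Im(S) = 0.4015 VAR.
Step 10 — Apparent power: |S| = 2.221 VA.
Step 11 — Power factor: PF = P/|S| = 0.9835 (lagging).

(a) P = 2.185 W  (b) Q = 0.4015 VAR  (c) S = 2.221 VA  (d) PF = 0.9835 (lagging)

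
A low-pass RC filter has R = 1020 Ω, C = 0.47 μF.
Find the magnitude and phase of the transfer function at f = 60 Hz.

Step 1 — Angular frequency: ω = 2π·60 = 377 rad/s.
Step 2 — Transfer function: H(jω) = 1/(1 + jωRC).
Step 3 — Denominator: 1 + jωRC = 1 + j·377·1020·4.7e-07 = 1 + j0.1807.
Step 4 — H = 0.9684 - j0.175.
Step 5 — Magnitude: |H| = 0.9841 (-0.1 dB); phase: φ = -10.2°.

|H| = 0.9841 (-0.1 dB), φ = -10.2°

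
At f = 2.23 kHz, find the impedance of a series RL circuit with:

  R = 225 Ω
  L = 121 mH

Step 1 — Angular frequency: ω = 2π·f = 2π·2230 = 1.401e+04 rad/s.
Step 2 — Component impedances:
  R: Z = R = 225 Ω
  L: Z = jωL = j·1.401e+04·0.121 = 0 + j1695 Ω
Step 3 — Series combination: Z_total = R + L = 225 + j1695 Ω = 1710∠82.4° Ω.

Z = 225 + j1695 Ω = 1710∠82.4° Ω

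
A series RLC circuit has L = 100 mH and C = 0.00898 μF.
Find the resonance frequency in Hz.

Step 1 — Resonance condition Im(Z)=0 gives ω₀ = 1/√(LC).
Step 2 — ω₀ = 1/√(0.1·8.98e-09) = 3.337e+04 rad/s.
Step 3 — f₀ = ω₀/(2π) = 5311 Hz.

f₀ = 5311 Hz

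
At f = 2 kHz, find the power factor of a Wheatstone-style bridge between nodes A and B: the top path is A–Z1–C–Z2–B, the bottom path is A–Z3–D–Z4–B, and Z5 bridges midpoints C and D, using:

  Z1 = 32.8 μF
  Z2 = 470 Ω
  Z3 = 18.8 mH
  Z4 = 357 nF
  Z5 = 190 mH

Step 1 — Angular frequency: ω = 2π·f = 2π·2000 = 1.257e+04 rad/s.
Step 2 — Component impedances:
  Z1: Z = 1/(jωC) = -j/(ω·C) = 0 - j2.426 Ω
  Z2: Z = R = 470 Ω
  Z3: Z = jωL = j·1.257e+04·0.0188 = 0 + j236.2 Ω
  Z4: Z = 1/(jωC) = -j/(ω·C) = 0 - j222.9 Ω
  Z5: Z = jωL = j·1.257e+04·0.19 = 0 + j2388 Ω
Step 3 — Bridge requires nodal analysis (the Z5 bridge couples midpoints C and D, so the two paths cannot be reduced to a simple series/parallel combination). Setting node B to ground and injecting 1 A at node A, the 3-node admittance system at A, C, D solves to V_A = Z_AB = 0.1271 - j7.947 Ω = 7.948∠-89.1° Ω.
Step 4 — Power factor: PF = cos(φ) = Re(Z)/|Z| = 0.1271/7.948 = 0.01599.
Step 5 — Type: Im(Z) = -7.947 ⇒ leading (phase φ = -89.1°).

PF = 0.01599 (leading, φ = -89.1°)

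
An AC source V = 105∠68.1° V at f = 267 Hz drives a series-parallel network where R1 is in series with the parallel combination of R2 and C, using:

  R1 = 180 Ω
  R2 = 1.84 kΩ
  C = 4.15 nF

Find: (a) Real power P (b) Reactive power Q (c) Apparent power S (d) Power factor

Step 1 — Angular frequency: ω = 2π·f = 2π·267 = 1678 rad/s.
Step 2 — Component impedances:
  R1: Z = R = 180 Ω
  R2: Z = R = 1840 Ω
  C: Z = 1/(jωC) = -j/(ω·C) = 0 - j1.436e+05 Ω
Step 3 — Parallel branch: R2 || C = 1/(1/R2 + 1/C) = 1840 - j23.57 Ω.
Step 4 — Series with R1: Z_total = R1 + (R2 || C) = 2020 - j23.57 Ω = 2020∠-0.7° Ω.
Step 5 — Source phasor: V = 105∠68.1° V = 39.16 + j97.42 V.
Step 6 — Current: I = V / Z = 0.01883 + j0.04846 A = 0.05198∠68.8° A.
Step 7 — Complex power: S = V·I* = 5.458 - j0.06369 VA.
Step 8 — Real power: P = Re(S) = 5.458 W.
Step 9 — Reactive power: Q = Im(S) = -0.06369 VAR.
Step 10 — Apparent power: |S| = 5.458 VA.
Step 11 — Power factor: PF = P/|S| = 0.9999 (leading).

(a) P = 5.458 W  (b) Q = -0.06369 VAR  (c) S = 5.458 VA  (d) PF = 0.9999 (leading)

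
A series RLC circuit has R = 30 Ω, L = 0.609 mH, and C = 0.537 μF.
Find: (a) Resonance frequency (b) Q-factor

Step 1 — Resonance condition Im(Z)=0 gives ω₀ = 1/√(LC).
Step 2 — ω₀ = 1/√(0.000609·5.37e-07) = 5.53e+04 rad/s.
Step 3 — f₀ = ω₀/(2π) = 8801 Hz.
Step 4 — Series Q: Q = ω₀L/R = 5.53e+04·0.000609/30 = 1.123.

(a) f₀ = 8801 Hz  (b) Q = 1.123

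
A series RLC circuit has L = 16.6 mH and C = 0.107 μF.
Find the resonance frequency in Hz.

Step 1 — Resonance condition Im(Z)=0 gives ω₀ = 1/√(LC).
Step 2 — ω₀ = 1/√(0.0166·1.07e-07) = 2.373e+04 rad/s.
Step 3 — f₀ = ω₀/(2π) = 3776 Hz.

f₀ = 3776 Hz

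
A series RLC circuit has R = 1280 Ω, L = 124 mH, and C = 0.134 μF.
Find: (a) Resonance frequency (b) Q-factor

Step 1 — Resonance condition Im(Z)=0 gives ω₀ = 1/√(LC).
Step 2 — ω₀ = 1/√(0.124·1.34e-07) = 7758 rad/s.
Step 3 — f₀ = ω₀/(2π) = 1235 Hz.
Step 4 — Series Q: Q = ω₀L/R = 7758·0.124/1280 = 0.7515.

(a) f₀ = 1235 Hz  (b) Q = 0.7515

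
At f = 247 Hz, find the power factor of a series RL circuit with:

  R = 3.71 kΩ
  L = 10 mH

Step 1 — Angular frequency: ω = 2π·f = 2π·247 = 1552 rad/s.
Step 2 — Component impedances:
  R: Z = R = 3710 Ω
  L: Z = jωL = j·1552·0.01 = 0 + j15.52 Ω
Step 3 — Series combination: Z_total = R + L = 3710 + j15.52 Ω = 3710∠0.2° Ω.
Step 4 — Power factor: PF = cos(φ) = Re(Z)/|Z| = 3710/3710 = 1.
Step 5 — Type: Im(Z) = 15.52 ⇒ lagging (phase φ = 0.2°).

PF = 1 (lagging, φ = 0.2°)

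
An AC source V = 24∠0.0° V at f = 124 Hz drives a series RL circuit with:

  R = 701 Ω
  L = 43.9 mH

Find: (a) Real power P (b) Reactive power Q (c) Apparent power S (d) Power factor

Step 1 — Angular frequency: ω = 2π·f = 2π·124 = 779.1 rad/s.
Step 2 — Component impedances:
  R: Z = R = 701 Ω
  L: Z = jωL = j·779.1·0.0439 = 0 + j34.2 Ω
Step 3 — Series combination: Z_total = R + L = 701 + j34.2 Ω = 701.8∠2.8° Ω.
Step 4 — Source phasor: V = 24∠0.0° V = 24 V.
Step 5 — Current: I = V / Z = 0.03416 - j0.001667 A = 0.0342∠-2.8° A.
Step 6 — Complex power: S = V·I* = 0.8197 + j0.04 VA.
Step 7 — Real power: P = Re(S) = 0.8197 W.
Step 8 — Reactive power: Q = Im(S) = 0.04 VAR.
Step 9 — Apparent power: |S| = 0.8207 VA.
Step 10 — Power factor: PF = P/|S| = 0.9988 (lagging).

(a) P = 0.8197 W  (b) Q = 0.04 VAR  (c) S = 0.8207 VA  (d) PF = 0.9988 (lagging)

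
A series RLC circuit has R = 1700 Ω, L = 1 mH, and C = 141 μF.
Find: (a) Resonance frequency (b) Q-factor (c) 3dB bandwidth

Step 1 — Resonance: ω₀ = 1/√(LC) = 1/√(0.001·0.000141) = 2663 rad/s.
Step 2 — f₀ = ω₀/(2π) = 423.8 Hz.
Step 3 — Series Q: Q = ω₀L/R = 2663·0.001/1700 = 0.001567.
Step 4 — Bandwidth: Δω = ω₀/Q = 1.7e+06 rad/s; BW = Δω/(2π) = 2.706e+05 Hz.

(a) f₀ = 423.8 Hz  (b) Q = 0.001567  (c) BW = 2.706e+05 Hz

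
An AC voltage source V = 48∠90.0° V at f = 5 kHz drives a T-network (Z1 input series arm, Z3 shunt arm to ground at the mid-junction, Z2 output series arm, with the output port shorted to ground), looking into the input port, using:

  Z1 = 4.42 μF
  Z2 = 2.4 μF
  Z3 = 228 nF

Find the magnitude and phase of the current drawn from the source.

Step 1 — Angular frequency: ω = 2π·f = 2π·5000 = 3.142e+04 rad/s.
Step 2 — Component impedances:
  Z1: Z = 1/(jωC) = -j/(ω·C) = 0 - j7.202 Ω
  Z2: Z = 1/(jωC) = -j/(ω·C) = 0 - j13.26 Ω
  Z3: Z = 1/(jωC) = -j/(ω·C) = 0 - j139.6 Ω
Step 3 — With the output port shorted to ground, the output series arm Z2 runs from the junction to ground; the shunt arm Z3 also runs from the junction to ground. They appear in parallel: Z3 || Z2 = 0 - j12.11 Ω.
Step 4 — Series with input arm Z1: Z_in = Z1 + (Z3 || Z2) = 0 - j19.31 Ω = 19.31∠-90.0° Ω.
Step 5 — Source phasor: V = 48∠90.0° V = 0 + j48 V.
Step 6 — Ohm's law: I = V / Z_total = (0 + j48) / (0 - j19.31) = -2.485 A.
Step 7 — Convert to polar: |I| = 2.485 A, ∠I = 180.0°.

I = 2.485∠180.0° A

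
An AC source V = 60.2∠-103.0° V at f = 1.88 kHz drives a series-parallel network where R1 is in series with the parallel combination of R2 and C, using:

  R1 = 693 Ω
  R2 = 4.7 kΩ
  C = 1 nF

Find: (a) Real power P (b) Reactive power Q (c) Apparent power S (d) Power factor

Step 1 — Angular frequency: ω = 2π·f = 2π·1880 = 1.181e+04 rad/s.
Step 2 — Component impedances:
  R1: Z = R = 693 Ω
  R2: Z = R = 4700 Ω
  C: Z = 1/(jωC) = -j/(ω·C) = 0 - j8.466e+04 Ω
Step 3 — Parallel branch: R2 || C = 1/(1/R2 + 1/C) = 4686 - j260.1 Ω.
Step 4 — Series with R1: Z_total = R1 + (R2 || C) = 5379 - j260.1 Ω = 5385∠-2.8° Ω.
Step 5 — Source phasor: V = 60.2∠-103.0° V = -13.54 - j58.66 V.
Step 6 — Current: I = V / Z = -0.001986 - j0.011 A = 0.01118∠-100.2° A.
Step 7 — Complex power: S = V·I* = 0.6722 - j0.03251 VA.
Step 8 — Real power: P = Re(S) = 0.6722 W.
Step 9 — Reactive power: Q = Im(S) = -0.03251 VAR.
Step 10 — Apparent power: |S| = 0.673 VA.
Step 11 — Power factor: PF = P/|S| = 0.9988 (leading).

(a) P = 0.6722 W  (b) Q = -0.03251 VAR  (c) S = 0.673 VA  (d) PF = 0.9988 (leading)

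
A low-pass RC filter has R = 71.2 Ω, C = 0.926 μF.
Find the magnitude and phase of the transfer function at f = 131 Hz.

Step 1 — Angular frequency: ω = 2π·131 = 823.1 rad/s.
Step 2 — Transfer function: H(jω) = 1/(1 + jωRC).
Step 3 — Denominator: 1 + jωRC = 1 + j·823.1·71.2·9.26e-07 = 1 + j0.05427.
Step 4 — H = 0.9971 - j0.05411.
Step 5 — Magnitude: |H| = 0.9985 (-0.0 dB); phase: φ = -3.1°.

|H| = 0.9985 (-0.0 dB), φ = -3.1°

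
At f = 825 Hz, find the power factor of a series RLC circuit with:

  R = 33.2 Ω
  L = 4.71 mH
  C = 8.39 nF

Step 1 — Angular frequency: ω = 2π·f = 2π·825 = 5184 rad/s.
Step 2 — Component impedances:
  R: Z = R = 33.2 Ω
  L: Z = jωL = j·5184·0.00471 = 0 + j24.41 Ω
  C: Z = 1/(jωC) = -j/(ω·C) = 0 - j2.299e+04 Ω
Step 3 — Series combination: Z_total = R + L + C = 33.2 - j2.297e+04 Ω = 2.297e+04∠-89.9° Ω.
Step 4 — Power factor: PF = cos(φ) = Re(Z)/|Z| = 33.2/2.297e+04 = 0.001445.
Step 5 — Type: Im(Z) = -2.297e+04 ⇒ leading (phase φ = -89.9°).

PF = 0.001445 (leading, φ = -89.9°)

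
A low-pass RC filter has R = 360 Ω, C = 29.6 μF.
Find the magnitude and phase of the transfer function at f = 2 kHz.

Step 1 — Angular frequency: ω = 2π·2000 = 1.257e+04 rad/s.
Step 2 — Transfer function: H(jω) = 1/(1 + jωRC).
Step 3 — Denominator: 1 + jωRC = 1 + j·1.257e+04·360·2.96e-05 = 1 + j133.9.
Step 4 — H = 5.577e-05 - j0.007467.
Step 5 — Magnitude: |H| = 0.007468 (-42.5 dB); phase: φ = -89.6°.

|H| = 0.007468 (-42.5 dB), φ = -89.6°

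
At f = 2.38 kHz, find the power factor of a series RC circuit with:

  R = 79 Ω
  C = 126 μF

Step 1 — Angular frequency: ω = 2π·f = 2π·2380 = 1.495e+04 rad/s.
Step 2 — Component impedances:
  R: Z = R = 79 Ω
  C: Z = 1/(jωC) = -j/(ω·C) = 0 - j0.5307 Ω
Step 3 — Series combination: Z_total = R + C = 79 - j0.5307 Ω = 79∠-0.4° Ω.
Step 4 — Power factor: PF = cos(φ) = Re(Z)/|Z| = 79/79 = 1.
Step 5 — Type: Im(Z) = -0.5307 ⇒ leading (phase φ = -0.4°).

PF = 1 (leading, φ = -0.4°)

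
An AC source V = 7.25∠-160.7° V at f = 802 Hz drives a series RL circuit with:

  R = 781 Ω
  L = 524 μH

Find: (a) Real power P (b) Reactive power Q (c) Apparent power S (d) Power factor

Step 1 — Angular frequency: ω = 2π·f = 2π·802 = 5039 rad/s.
Step 2 — Component impedances:
  R: Z = R = 781 Ω
  L: Z = jωL = j·5039·0.000524 = 0 + j2.64 Ω
Step 3 — Series combination: Z_total = R + L = 781 + j2.64 Ω = 781∠0.2° Ω.
Step 4 — Source phasor: V = 7.25∠-160.7° V = -6.843 - j2.396 V.
Step 5 — Current: I = V / Z = -0.008772 - j0.003038 A = 0.009283∠-160.9° A.
Step 6 — Complex power: S = V·I* = 0.0673 + j0.0002275 VA.
Step 7 — Real power: P = Re(S) = 0.0673 W.
Step 8 — Reactive power: Q = Im(S) = 0.0002275 VAR.
Step 9 — Apparent power: |S| = 0.0673 VA.
Step 10 — Power factor: PF = P/|S| = 1 (lagging).

(a) P = 0.0673 W  (b) Q = 0.0002275 VAR  (c) S = 0.0673 VA  (d) PF = 1 (lagging)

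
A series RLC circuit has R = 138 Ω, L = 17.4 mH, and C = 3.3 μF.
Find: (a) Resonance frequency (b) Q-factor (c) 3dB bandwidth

Step 1 — Resonance condition Im(Z)=0 gives ω₀ = 1/√(LC).
Step 2 — ω₀ = 1/√(0.0174·3.3e-06) = 4173 rad/s.
Step 3 — f₀ = ω₀/(2π) = 664.2 Hz.
Step 4 — Series Q: Q = ω₀L/R = 4173·0.0174/138 = 0.5262.
Step 5 — 3dB bandwidth: Δω = ω₀/Q = 7931 rad/s; BW = Δω/(2π) = 1262 Hz.

(a) f₀ = 664.2 Hz  (b) Q = 0.5262  (c) BW = 1262 Hz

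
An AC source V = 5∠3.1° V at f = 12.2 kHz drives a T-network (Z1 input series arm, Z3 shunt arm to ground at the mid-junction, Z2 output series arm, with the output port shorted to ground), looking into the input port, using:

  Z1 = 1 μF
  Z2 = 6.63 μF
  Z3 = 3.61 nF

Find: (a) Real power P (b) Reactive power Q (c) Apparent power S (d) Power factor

Step 1 — Angular frequency: ω = 2π·f = 2π·1.22e+04 = 7.665e+04 rad/s.
Step 2 — Component impedances:
  Z1: Z = 1/(jωC) = -j/(ω·C) = 0 - j13.05 Ω
  Z2: Z = 1/(jωC) = -j/(ω·C) = 0 - j1.968 Ω
  Z3: Z = 1/(jωC) = -j/(ω·C) = 0 - j3614 Ω
Step 3 — With the output port shorted to ground, the output series arm Z2 runs from the junction to ground; the shunt arm Z3 also runs from the junction to ground. They appear in parallel: Z3 || Z2 = 0 - j1.967 Ω.
Step 4 — Series with input arm Z1: Z_in = Z1 + (Z3 || Z2) = 0 - j15.01 Ω = 15.01∠-90.0° Ω.
Step 5 — Source phasor: V = 5∠3.1° V = 4.993 + j0.2704 V.
Step 6 — Current: I = V / Z = -0.01801 + j0.3326 A = 0.3331∠93.1° A.
Step 7 — Complex power: S = V·I* = 0 - j1.665 VA.
Step 8 — Real power: P = Re(S) = 0 W.
Step 9 — Reactive power: Q = Im(S) = -1.665 VAR.
Step 10 — Apparent power: |S| = 1.665 VA.
Step 11 — Power factor: PF = P/|S| = 0 (leading).

(a) P = 0 W  (b) Q = -1.665 VAR  (c) S = 1.665 VA  (d) PF = 0 (leading)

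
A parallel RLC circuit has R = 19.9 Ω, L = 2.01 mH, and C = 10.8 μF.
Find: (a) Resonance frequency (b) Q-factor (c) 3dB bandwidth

Step 1 — Resonance: ω₀ = 1/√(LC) = 1/√(0.00201·1.08e-05) = 6787 rad/s.
Step 2 — f₀ = ω₀/(2π) = 1080 Hz.
Step 3 — Parallel Q: Q = R/(ω₀L) = 19.9/(6787·0.00201) = 1.459.
Step 4 — Bandwidth: Δω = ω₀/Q = 4653 rad/s; BW = Δω/(2π) = 740.5 Hz.

(a) f₀ = 1080 Hz  (b) Q = 1.459  (c) BW = 740.5 Hz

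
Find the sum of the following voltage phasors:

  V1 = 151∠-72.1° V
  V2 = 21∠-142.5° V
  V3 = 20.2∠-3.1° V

Step 1 — Convert each phasor to rectangular form:
  V1 = 151·(cos(-72.1°) + j·sin(-72.1°)) = 46.41 - j143.7 V
  V2 = 21·(cos(-142.5°) + j·sin(-142.5°)) = -16.66 - j12.78 V
  V3 = 20.2·(cos(-3.1°) + j·sin(-3.1°)) = 20.17 - j1.092 V
Step 2 — Sum components: V_total = 49.92 - j157.6 V.
Step 3 — Convert to polar: |V_total| = 165.3 V, ∠V_total = -72.4°.

V_total = 165.3∠-72.4° V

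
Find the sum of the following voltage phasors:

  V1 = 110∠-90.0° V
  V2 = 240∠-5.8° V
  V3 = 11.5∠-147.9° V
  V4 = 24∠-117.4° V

Step 1 — Convert each phasor to rectangular form:
  V1 = 110·(cos(-90.0°) + j·sin(-90.0°)) = 0 - j110 V
  V2 = 240·(cos(-5.8°) + j·sin(-5.8°)) = 238.8 - j24.25 V
  V3 = 11.5·(cos(-147.9°) + j·sin(-147.9°)) = -9.742 - j6.111 V
  V4 = 24·(cos(-117.4°) + j·sin(-117.4°)) = -11.04 - j21.31 V
Step 2 — Sum components: V_total = 218 - j161.7 V.
Step 3 — Convert to polar: |V_total| = 271.4 V, ∠V_total = -36.6°.

V_total = 271.4∠-36.6° V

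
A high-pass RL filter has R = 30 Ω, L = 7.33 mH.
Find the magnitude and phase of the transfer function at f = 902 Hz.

Step 1 — Angular frequency: ω = 2π·902 = 5667 rad/s.
Step 2 — Transfer function: H(jω) = jωL/(R + jωL).
Step 3 — Numerator jωL = j·41.54; denominator R + jωL = 30 + j41.54.
Step 4 — H = 0.6572 + j0.4746.
Step 5 — Magnitude: |H| = 0.8107 (-1.8 dB); phase: φ = 35.8°.

|H| = 0.8107 (-1.8 dB), φ = 35.8°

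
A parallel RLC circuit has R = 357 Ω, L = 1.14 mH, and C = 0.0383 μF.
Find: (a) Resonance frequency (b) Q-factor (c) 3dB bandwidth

Step 1 — Resonance: ω₀ = 1/√(LC) = 1/√(0.00114·3.83e-08) = 1.513e+05 rad/s.
Step 2 — f₀ = ω₀/(2π) = 2.409e+04 Hz.
Step 3 — Parallel Q: Q = R/(ω₀L) = 357/(1.513e+05·0.00114) = 2.069.
Step 4 — Bandwidth: Δω = ω₀/Q = 7.314e+04 rad/s; BW = Δω/(2π) = 1.164e+04 Hz.

(a) f₀ = 2.409e+04 Hz  (b) Q = 2.069  (c) BW = 1.164e+04 Hz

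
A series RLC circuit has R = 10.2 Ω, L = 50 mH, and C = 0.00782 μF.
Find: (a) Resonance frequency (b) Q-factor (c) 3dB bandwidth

Step 1 — Resonance condition Im(Z)=0 gives ω₀ = 1/√(LC).
Step 2 — ω₀ = 1/√(0.05·7.82e-09) = 5.057e+04 rad/s.
Step 3 — f₀ = ω₀/(2π) = 8049 Hz.
Step 4 — Series Q: Q = ω₀L/R = 5.057e+04·0.05/10.2 = 247.9.
Step 5 — 3dB bandwidth: Δω = ω₀/Q = 204 rad/s; BW = Δω/(2π) = 32.47 Hz.

(a) f₀ = 8049 Hz  (b) Q = 247.9  (c) BW = 32.47 Hz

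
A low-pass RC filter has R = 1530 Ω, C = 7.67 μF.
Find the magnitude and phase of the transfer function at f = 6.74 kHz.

Step 1 — Angular frequency: ω = 2π·6740 = 4.235e+04 rad/s.
Step 2 — Transfer function: H(jω) = 1/(1 + jωRC).
Step 3 — Denominator: 1 + jωRC = 1 + j·4.235e+04·1530·7.67e-06 = 1 + j497.
Step 4 — H = 4.049e-06 - j0.002012.
Step 5 — Magnitude: |H| = 0.002012 (-53.9 dB); phase: φ = -89.9°.

|H| = 0.002012 (-53.9 dB), φ = -89.9°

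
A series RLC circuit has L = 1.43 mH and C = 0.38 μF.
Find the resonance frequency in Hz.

Step 1 — Resonance condition Im(Z)=0 gives ω₀ = 1/√(LC).
Step 2 — ω₀ = 1/√(0.00143·3.8e-07) = 4.29e+04 rad/s.
Step 3 — f₀ = ω₀/(2π) = 6827 Hz.

f₀ = 6827 Hz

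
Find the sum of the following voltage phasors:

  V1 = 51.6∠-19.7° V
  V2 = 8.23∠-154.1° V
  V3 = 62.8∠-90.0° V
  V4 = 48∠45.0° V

Step 1 — Convert each phasor to rectangular form:
  V1 = 51.6·(cos(-19.7°) + j·sin(-19.7°)) = 48.58 - j17.39 V
  V2 = 8.23·(cos(-154.1°) + j·sin(-154.1°)) = -7.403 - j3.595 V
  V3 = 62.8·(cos(-90.0°) + j·sin(-90.0°)) = 0 - j62.8 V
  V4 = 48·(cos(45.0°) + j·sin(45.0°)) = 33.94 + j33.94 V
Step 2 — Sum components: V_total = 75.12 - j49.85 V.
Step 3 — Convert to polar: |V_total| = 90.15 V, ∠V_total = -33.6°.

V_total = 90.15∠-33.6° V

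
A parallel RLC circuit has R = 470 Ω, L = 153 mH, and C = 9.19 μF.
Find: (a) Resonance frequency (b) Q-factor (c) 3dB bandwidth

Step 1 — Resonance: ω₀ = 1/√(LC) = 1/√(0.153·9.19e-06) = 843.3 rad/s.
Step 2 — f₀ = ω₀/(2π) = 134.2 Hz.
Step 3 — Parallel Q: Q = R/(ω₀L) = 470/(843.3·0.153) = 3.643.
Step 4 — Bandwidth: Δω = ω₀/Q = 231.5 rad/s; BW = Δω/(2π) = 36.85 Hz.

(a) f₀ = 134.2 Hz  (b) Q = 3.643  (c) BW = 36.85 Hz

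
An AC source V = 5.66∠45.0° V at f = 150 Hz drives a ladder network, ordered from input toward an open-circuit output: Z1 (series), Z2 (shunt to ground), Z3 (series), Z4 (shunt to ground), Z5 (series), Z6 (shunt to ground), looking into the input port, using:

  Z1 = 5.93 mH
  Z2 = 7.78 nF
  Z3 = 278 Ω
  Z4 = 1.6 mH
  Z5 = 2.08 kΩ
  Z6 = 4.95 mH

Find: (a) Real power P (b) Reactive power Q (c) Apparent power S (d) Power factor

Step 1 — Angular frequency: ω = 2π·f = 2π·150 = 942.5 rad/s.
Step 2 — Component impedances:
  Z1: Z = jωL = j·942.5·0.00593 = 0 + j5.589 Ω
  Z2: Z = 1/(jωC) = -j/(ω·C) = 0 - j1.364e+05 Ω
  Z3: Z = R = 278 Ω
  Z4: Z = jωL = j·942.5·0.0016 = 0 + j1.508 Ω
  Z5: Z = R = 2080 Ω
  Z6: Z = jωL = j·942.5·0.00495 = 0 + j4.665 Ω
Step 3 — Ladder network (open output): work backward from the far end, alternating series and parallel combinations. Z_in = 278 + j6.53 Ω = 278.1∠1.3° Ω.
Step 4 — Source phasor: V = 5.66∠45.0° V = 4.002 + j4.002 V.
Step 5 — Current: I = V / Z = 0.01473 + j0.01405 A = 0.02035∠43.7° A.
Step 6 — Complex power: S = V·I* = 0.1152 + j0.002705 VA.
Step 7 — Real power: P = Re(S) = 0.1152 W.
Step 8 — Reactive power: Q = Im(S) = 0.002705 VAR.
Step 9 — Apparent power: |S| = 0.1152 VA.
Step 10 — Power factor: PF = P/|S| = 0.9997 (lagging).

(a) P = 0.1152 W  (b) Q = 0.002705 VAR  (c) S = 0.1152 VA  (d) PF = 0.9997 (lagging)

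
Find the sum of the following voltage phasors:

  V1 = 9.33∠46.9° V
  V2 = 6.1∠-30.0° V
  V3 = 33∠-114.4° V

Step 1 — Convert each phasor to rectangular form:
  V1 = 9.33·(cos(46.9°) + j·sin(46.9°)) = 6.375 + j6.812 V
  V2 = 6.1·(cos(-30.0°) + j·sin(-30.0°)) = 5.283 - j3.05 V
  V3 = 33·(cos(-114.4°) + j·sin(-114.4°)) = -13.63 - j30.05 V
Step 2 — Sum components: V_total = -1.975 - j26.29 V.
Step 3 — Convert to polar: |V_total| = 26.36 V, ∠V_total = -94.3°.

V_total = 26.36∠-94.3° V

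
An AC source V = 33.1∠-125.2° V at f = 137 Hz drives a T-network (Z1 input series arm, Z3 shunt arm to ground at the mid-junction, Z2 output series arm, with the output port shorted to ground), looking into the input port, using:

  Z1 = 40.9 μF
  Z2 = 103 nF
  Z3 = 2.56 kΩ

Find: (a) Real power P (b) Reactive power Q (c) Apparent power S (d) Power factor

Step 1 — Angular frequency: ω = 2π·f = 2π·137 = 860.8 rad/s.
Step 2 — Component impedances:
  Z1: Z = 1/(jωC) = -j/(ω·C) = 0 - j28.4 Ω
  Z2: Z = 1/(jωC) = -j/(ω·C) = 0 - j1.128e+04 Ω
  Z3: Z = R = 2560 Ω
Step 3 — With the output port shorted to ground, the output series arm Z2 runs from the junction to ground; the shunt arm Z3 also runs from the junction to ground. They appear in parallel: Z3 || Z2 = 2435 - j552.6 Ω.
Step 4 — Series with input arm Z1: Z_in = Z1 + (Z3 || Z2) = 2435 - j581 Ω = 2503∠-13.4° Ω.
Step 5 — Source phasor: V = 33.1∠-125.2° V = -19.08 - j27.05 V.
Step 6 — Current: I = V / Z = -0.004906 - j0.01228 A = 0.01322∠-111.8° A.
Step 7 — Complex power: S = V·I* = 0.4258 - j0.1016 VA.
Step 8 — Real power: P = Re(S) = 0.4258 W.
Step 9 — Reactive power: Q = Im(S) = -0.1016 VAR.
Step 10 — Apparent power: |S| = 0.4377 VA.
Step 11 — Power factor: PF = P/|S| = 0.9727 (leading).

(a) P = 0.4258 W  (b) Q = -0.1016 VAR  (c) S = 0.4377 VA  (d) PF = 0.9727 (leading)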